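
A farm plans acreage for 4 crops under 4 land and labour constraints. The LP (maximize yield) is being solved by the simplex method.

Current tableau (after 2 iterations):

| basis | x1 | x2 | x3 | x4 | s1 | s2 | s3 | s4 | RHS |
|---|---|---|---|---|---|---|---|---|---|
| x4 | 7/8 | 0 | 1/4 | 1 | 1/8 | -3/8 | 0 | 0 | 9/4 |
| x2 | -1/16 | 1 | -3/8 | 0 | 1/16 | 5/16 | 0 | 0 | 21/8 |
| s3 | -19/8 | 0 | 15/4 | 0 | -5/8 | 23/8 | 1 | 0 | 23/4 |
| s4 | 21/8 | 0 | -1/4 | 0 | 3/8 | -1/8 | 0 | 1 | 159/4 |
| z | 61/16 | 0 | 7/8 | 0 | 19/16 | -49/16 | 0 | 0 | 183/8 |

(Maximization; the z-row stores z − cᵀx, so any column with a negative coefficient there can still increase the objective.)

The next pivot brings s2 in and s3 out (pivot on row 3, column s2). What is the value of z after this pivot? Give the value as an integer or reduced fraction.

Minimum ratio for s2: (23/4)/(23/8) = 2.
z changes by −(z-row coeff of s2)·ratio = −(-49/16)·2 = 49/8.
New z = 183/8 + (49/8) = 29.

29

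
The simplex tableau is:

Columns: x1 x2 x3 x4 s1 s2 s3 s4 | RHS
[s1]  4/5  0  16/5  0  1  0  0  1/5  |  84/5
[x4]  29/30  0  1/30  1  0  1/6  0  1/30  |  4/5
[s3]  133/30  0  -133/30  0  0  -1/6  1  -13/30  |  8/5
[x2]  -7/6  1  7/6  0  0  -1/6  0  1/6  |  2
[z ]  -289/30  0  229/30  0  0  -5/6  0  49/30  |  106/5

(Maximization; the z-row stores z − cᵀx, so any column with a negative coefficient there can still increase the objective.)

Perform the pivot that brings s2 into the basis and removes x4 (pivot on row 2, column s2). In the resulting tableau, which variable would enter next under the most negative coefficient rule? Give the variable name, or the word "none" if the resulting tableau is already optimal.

x1

Pivot element 1/6. New z-row = old z-row − (-5/6)·(row 2/(1/6)).
Updated z-row coefficients: x1: -24/5, x2: 0, x3: 39/5, x4: 5, s1: 0, s2: 0, s3: 0, s4: 9/5.
The most negative is -24/5 in column x1, so x1 would enter next.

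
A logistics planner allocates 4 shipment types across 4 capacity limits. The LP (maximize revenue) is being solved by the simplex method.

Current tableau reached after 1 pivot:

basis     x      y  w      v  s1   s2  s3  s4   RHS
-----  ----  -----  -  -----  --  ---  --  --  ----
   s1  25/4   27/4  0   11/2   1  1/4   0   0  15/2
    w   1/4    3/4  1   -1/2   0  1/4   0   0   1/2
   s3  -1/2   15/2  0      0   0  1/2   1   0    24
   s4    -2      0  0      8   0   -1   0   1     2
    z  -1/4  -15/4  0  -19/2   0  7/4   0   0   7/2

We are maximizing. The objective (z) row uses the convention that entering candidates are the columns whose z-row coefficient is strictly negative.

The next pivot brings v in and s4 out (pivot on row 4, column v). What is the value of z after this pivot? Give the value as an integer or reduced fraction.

47/8

Minimum ratio for v: 2/8 = 1/4.
z changes by −(z-row coeff of v)·ratio = −(-19/2)·(1/4) = 19/8.
New z = 7/2 + (19/8) = 47/8.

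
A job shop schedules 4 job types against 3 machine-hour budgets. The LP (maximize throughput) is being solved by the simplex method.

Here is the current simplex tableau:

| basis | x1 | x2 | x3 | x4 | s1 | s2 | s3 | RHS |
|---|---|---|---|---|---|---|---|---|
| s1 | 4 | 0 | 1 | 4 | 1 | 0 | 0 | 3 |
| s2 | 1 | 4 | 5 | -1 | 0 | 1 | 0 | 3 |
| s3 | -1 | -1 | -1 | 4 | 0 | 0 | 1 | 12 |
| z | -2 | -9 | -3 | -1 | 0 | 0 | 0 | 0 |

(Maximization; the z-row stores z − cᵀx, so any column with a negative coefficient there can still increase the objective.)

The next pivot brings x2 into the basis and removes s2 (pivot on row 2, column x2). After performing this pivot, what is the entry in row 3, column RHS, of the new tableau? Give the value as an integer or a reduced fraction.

Pivot element is row 2, column x2: 4.
Normalize row 2: new (row 2, RHS) = 3/4 = 3/4.
row 3 ← row 3 − (-1)·(new row 2): 12 − (-1)·(3/4) = 51/4.

51/4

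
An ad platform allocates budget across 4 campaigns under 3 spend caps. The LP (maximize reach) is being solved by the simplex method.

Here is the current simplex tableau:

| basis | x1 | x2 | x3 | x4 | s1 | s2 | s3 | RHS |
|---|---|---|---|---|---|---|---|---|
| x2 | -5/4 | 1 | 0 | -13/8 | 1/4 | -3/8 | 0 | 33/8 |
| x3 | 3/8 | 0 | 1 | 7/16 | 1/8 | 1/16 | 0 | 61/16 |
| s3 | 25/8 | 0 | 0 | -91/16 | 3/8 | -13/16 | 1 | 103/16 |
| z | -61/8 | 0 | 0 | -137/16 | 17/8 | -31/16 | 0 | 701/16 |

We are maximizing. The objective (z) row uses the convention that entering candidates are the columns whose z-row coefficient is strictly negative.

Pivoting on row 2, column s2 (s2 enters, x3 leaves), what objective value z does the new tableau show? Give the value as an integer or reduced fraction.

Minimum ratio for s2: (61/16)/(1/16) = 61.
z changes by −(z-row coeff of s2)·ratio = −(-31/16)·61 = 1891/16.
New z = 701/16 + (1891/16) = 162.

162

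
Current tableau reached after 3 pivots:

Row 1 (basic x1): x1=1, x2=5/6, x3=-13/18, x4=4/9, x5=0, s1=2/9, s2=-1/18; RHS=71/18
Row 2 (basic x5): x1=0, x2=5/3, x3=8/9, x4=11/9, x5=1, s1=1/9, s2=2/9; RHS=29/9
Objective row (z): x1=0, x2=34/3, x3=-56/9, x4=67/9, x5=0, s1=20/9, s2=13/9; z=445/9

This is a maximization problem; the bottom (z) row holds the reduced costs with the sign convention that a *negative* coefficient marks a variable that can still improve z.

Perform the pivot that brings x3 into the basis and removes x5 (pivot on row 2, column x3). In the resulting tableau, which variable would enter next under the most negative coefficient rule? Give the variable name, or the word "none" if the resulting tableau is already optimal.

none

Pivot element 8/9. New z-row = old z-row − (-56/9)·(row 2/(8/9)).
Updated z-row coefficients: x1: 0, x2: 23, x3: 0, x4: 16, x5: 7, s1: 3, s2: 3.
No coefficient is strictly negative; the tableau after this pivot is optimal.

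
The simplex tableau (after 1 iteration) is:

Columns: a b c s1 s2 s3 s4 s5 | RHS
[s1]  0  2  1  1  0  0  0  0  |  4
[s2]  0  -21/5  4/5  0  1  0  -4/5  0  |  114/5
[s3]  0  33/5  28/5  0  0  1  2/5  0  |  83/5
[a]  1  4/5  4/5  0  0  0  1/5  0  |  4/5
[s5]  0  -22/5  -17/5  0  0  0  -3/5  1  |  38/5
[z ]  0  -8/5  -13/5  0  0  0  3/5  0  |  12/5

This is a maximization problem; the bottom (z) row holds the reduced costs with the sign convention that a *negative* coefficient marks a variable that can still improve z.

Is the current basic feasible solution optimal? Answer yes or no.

no

Column b has objective-row coefficient -8/5, which is negative; an improving pivot exists, so not yet optimal.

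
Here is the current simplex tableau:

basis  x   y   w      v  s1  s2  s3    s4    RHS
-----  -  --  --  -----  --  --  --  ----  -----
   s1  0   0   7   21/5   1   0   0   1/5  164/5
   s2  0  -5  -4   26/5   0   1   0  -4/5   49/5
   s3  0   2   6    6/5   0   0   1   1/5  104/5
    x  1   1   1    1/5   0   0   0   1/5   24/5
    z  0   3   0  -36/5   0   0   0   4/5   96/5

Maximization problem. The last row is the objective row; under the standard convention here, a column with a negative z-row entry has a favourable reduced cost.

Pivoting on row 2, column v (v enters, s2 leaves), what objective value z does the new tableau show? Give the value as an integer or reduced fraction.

426/13

Minimum ratio for v: (49/5)/(26/5) = 49/26.
z changes by −(z-row coeff of v)·ratio = −(-36/5)·(49/26) = 882/65.
New z = 96/5 + (882/65) = 426/13.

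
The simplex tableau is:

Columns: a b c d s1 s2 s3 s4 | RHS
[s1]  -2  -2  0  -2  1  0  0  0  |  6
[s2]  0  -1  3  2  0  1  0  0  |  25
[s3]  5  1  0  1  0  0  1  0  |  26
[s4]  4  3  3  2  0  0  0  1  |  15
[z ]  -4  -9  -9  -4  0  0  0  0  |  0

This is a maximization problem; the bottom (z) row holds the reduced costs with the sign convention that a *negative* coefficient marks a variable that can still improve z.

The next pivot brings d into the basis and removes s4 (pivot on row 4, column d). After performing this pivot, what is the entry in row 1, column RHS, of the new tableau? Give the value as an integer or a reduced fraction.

Pivot element is row 4, column d: 2.
Normalize row 4: new (row 4, RHS) = 15/2 = 15/2.
row 1 ← row 1 − (-2)·(new row 4): 6 − (-2)·(15/2) = 21.

21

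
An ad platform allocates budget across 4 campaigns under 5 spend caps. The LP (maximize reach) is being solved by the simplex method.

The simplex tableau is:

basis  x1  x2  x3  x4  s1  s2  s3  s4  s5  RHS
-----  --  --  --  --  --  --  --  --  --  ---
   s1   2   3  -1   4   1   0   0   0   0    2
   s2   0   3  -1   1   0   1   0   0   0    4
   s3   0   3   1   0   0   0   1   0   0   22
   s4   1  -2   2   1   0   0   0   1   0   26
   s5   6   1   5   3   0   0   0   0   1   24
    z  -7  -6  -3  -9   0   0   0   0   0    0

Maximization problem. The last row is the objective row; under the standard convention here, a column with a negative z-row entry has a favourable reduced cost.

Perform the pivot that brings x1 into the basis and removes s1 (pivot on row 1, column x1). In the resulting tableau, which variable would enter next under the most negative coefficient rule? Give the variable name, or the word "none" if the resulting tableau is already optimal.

Pivot element 2. New z-row = old z-row − (-7)·(row 1/2).
Updated z-row coefficients: x1: 0, x2: 9/2, x3: -13/2, x4: 5, s1: 7/2, s2: 0, s3: 0, s4: 0, s5: 0.
The most negative is -13/2 in column x3, so x3 would enter next.

x3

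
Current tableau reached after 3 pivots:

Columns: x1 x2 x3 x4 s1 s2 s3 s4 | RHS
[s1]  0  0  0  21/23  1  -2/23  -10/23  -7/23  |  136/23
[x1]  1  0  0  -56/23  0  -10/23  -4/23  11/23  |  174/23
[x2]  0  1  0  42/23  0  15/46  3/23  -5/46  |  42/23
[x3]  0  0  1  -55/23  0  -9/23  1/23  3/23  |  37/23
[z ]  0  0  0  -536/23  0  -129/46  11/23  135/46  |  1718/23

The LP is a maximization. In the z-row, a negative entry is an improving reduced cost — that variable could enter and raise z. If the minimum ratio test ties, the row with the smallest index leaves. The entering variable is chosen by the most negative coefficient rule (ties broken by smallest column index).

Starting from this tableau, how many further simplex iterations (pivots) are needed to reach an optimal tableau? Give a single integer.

pivot: x4 in, x2 out → z = 98
No improving column remains; optimal.

1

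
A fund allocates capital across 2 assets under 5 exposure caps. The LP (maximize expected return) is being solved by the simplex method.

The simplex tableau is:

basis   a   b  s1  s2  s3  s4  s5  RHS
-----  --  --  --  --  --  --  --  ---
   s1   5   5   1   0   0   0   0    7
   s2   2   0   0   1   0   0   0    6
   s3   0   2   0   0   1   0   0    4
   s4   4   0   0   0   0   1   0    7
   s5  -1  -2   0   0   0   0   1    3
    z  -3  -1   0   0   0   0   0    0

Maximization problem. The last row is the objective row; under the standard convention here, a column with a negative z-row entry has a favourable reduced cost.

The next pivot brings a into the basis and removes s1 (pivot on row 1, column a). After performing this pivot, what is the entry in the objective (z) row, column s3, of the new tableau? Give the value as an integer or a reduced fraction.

Pivot element is row 1, column a: 5.
Normalize row 1: new (row 1, s3) = 0/5 = 0.
z-row ← z-row − (-3)·(new row 1): 0 − (-3)·0 = 0.

0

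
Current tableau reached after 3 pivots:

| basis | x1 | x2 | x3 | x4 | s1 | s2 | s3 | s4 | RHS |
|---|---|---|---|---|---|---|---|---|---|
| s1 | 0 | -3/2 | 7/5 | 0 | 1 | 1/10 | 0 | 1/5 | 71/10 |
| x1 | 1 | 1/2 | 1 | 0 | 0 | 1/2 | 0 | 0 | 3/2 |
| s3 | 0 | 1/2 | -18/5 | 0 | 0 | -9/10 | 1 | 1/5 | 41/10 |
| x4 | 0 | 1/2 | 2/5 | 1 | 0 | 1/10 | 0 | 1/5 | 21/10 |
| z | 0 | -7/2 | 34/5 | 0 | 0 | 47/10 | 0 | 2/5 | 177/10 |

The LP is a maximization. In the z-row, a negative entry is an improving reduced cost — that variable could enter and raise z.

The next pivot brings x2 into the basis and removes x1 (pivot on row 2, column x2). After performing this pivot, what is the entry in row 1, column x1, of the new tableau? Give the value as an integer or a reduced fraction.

Pivot element is row 2, column x2: 1/2.
Normalize row 2: new (row 2, x1) = 1/(1/2) = 2.
row 1 ← row 1 − (-3/2)·(new row 2): 0 − (-3/2)·2 = 3.

3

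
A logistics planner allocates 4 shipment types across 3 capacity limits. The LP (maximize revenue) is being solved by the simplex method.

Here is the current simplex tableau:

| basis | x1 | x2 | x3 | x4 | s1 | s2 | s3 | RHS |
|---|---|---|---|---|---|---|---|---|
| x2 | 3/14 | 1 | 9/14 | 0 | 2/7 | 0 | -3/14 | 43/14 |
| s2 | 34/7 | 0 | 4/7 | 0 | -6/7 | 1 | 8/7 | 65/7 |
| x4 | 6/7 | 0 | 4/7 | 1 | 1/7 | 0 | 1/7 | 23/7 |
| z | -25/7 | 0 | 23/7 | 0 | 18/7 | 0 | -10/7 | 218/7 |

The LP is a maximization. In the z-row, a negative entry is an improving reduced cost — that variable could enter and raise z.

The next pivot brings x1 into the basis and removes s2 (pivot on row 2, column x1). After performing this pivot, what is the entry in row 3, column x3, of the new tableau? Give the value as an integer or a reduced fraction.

8/17

Pivot element is row 2, column x1: 34/7.
Normalize row 2: new (row 2, x3) = (4/7)/(34/7) = 2/17.
row 3 ← row 3 − (6/7)·(new row 2): 4/7 − (6/7)·(2/17) = 8/17.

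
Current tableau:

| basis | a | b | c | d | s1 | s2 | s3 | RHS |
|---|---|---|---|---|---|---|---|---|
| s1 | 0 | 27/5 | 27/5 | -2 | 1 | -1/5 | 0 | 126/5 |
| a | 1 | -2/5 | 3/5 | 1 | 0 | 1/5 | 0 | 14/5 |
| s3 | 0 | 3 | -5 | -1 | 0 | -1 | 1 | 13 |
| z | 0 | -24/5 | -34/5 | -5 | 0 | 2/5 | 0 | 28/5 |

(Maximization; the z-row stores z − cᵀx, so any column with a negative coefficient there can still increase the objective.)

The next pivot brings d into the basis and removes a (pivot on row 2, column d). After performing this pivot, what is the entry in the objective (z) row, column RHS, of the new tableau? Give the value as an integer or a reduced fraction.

Pivot element is row 2, column d: 1.
Normalize row 2: new (row 2, RHS) = (14/5)/1 = 14/5.
z-row ← z-row − (-5)·(new row 2): 28/5 − (-5)·(14/5) = 98/5.

98/5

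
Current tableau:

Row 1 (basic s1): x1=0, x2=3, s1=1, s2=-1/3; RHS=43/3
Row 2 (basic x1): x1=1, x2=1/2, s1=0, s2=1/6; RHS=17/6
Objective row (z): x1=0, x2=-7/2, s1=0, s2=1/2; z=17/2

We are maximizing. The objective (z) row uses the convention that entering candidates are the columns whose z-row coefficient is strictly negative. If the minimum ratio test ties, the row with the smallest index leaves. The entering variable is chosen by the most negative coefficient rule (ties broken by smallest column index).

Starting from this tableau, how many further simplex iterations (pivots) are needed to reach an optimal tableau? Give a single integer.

1

pivot: x2 in, s1 out → z = 227/9
No improving column remains; optimal.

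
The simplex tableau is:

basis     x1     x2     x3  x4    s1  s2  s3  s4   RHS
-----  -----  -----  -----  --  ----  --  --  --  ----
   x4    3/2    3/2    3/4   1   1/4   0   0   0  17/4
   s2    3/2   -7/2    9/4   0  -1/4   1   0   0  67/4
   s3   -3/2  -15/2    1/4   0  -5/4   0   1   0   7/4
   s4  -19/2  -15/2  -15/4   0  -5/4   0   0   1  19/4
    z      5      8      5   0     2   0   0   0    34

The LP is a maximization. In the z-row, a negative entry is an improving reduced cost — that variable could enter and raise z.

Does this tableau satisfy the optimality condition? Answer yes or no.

No objective-row coefficient is strictly negative, so no entering variable exists; the tableau is optimal.

yes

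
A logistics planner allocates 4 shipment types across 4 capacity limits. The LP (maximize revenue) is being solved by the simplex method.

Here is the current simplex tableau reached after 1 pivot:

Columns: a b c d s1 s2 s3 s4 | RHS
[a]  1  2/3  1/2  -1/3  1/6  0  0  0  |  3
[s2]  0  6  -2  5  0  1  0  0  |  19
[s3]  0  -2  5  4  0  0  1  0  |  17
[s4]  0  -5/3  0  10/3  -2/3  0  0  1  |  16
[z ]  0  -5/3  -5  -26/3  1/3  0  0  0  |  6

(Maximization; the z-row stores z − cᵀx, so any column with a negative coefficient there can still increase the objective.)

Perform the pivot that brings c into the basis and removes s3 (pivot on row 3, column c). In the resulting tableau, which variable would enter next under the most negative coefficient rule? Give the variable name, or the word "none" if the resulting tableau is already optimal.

d

Pivot element 5. New z-row = old z-row − (-5)·(row 3/5).
Updated z-row coefficients: a: 0, b: -11/3, c: 0, d: -14/3, s1: 1/3, s2: 0, s3: 1, s4: 0.
The most negative is -14/3 in column d, so d would enter next.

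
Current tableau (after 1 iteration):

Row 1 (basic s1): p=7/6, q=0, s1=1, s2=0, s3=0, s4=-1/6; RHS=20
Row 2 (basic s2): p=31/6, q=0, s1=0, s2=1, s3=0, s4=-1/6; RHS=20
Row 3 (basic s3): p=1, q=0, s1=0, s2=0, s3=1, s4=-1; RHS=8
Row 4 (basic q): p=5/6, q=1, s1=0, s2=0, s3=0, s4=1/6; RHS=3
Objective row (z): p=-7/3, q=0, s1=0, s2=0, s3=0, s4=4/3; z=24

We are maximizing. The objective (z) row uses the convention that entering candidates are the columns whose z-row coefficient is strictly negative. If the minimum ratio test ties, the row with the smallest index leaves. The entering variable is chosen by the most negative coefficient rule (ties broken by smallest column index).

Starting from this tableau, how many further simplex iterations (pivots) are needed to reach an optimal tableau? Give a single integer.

pivot: p in, q out → z = 162/5
No improving column remains; optimal.

1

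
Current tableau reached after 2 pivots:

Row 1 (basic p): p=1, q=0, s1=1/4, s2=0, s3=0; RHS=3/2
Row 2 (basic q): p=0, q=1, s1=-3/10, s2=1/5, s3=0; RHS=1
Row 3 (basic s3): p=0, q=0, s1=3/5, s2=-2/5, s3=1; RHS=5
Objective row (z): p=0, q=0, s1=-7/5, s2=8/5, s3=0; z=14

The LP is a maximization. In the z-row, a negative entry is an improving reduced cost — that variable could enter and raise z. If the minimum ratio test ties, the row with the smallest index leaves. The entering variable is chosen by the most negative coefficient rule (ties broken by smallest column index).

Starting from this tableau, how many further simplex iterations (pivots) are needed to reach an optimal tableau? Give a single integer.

pivot: s1 in, p out → z = 112/5
No improving column remains; optimal.

1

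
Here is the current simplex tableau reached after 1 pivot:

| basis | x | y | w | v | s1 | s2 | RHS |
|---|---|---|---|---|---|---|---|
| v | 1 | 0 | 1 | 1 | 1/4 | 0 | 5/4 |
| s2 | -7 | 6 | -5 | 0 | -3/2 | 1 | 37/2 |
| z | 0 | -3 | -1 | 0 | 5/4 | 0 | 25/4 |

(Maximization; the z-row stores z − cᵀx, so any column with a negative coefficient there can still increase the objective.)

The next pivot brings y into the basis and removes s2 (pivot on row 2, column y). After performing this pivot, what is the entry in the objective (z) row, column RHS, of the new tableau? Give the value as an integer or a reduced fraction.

31/2

Pivot element is row 2, column y: 6.
Normalize row 2: new (row 2, RHS) = (37/2)/6 = 37/12.
z-row ← z-row − (-3)·(new row 2): 25/4 − (-3)·(37/12) = 31/2.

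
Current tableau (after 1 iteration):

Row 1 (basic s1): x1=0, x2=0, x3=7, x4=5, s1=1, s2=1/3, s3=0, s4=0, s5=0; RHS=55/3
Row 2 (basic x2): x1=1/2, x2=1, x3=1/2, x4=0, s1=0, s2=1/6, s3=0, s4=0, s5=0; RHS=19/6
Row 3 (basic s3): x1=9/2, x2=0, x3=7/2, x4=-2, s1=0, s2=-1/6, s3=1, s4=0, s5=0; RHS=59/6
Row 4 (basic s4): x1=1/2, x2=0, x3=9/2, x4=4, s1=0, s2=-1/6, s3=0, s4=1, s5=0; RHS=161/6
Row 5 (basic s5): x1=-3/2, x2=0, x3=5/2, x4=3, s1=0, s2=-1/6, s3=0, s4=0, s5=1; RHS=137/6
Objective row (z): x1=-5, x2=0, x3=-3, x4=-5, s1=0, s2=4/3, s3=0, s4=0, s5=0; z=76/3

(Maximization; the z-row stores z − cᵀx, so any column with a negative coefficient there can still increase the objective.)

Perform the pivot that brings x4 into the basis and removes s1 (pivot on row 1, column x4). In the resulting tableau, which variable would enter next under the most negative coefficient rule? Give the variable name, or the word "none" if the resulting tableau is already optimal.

x1

Pivot element 5. New z-row = old z-row − (-5)·(row 1/5).
Updated z-row coefficients: x1: -5, x2: 0, x3: 4, x4: 0, s1: 1, s2: 5/3, s3: 0, s4: 0, s5: 0.
The most negative is -5 in column x1, so x1 would enter next.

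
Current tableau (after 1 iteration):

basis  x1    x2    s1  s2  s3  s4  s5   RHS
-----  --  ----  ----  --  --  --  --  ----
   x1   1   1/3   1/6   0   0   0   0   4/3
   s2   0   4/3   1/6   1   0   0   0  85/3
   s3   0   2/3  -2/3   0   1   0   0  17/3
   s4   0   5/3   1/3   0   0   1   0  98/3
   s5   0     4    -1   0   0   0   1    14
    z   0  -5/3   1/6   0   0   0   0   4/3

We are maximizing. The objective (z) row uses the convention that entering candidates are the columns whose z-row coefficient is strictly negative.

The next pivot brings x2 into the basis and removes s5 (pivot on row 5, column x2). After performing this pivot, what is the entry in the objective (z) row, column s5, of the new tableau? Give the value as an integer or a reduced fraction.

5/12

Pivot element is row 5, column x2: 4.
Normalize row 5: new (row 5, s5) = 1/4 = 1/4.
z-row ← z-row − (-5/3)·(new row 5): 0 − (-5/3)·(1/4) = 5/12.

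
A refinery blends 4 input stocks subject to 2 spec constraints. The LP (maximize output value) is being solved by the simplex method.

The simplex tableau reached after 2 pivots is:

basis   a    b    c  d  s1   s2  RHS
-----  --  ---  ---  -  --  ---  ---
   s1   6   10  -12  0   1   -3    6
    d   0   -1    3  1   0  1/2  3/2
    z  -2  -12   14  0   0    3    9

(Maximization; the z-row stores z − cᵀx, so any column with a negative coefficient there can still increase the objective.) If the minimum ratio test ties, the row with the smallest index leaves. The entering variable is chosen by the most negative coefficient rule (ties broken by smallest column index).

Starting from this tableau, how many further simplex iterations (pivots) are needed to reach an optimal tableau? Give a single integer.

2

pivot: b in, s1 out → z = 81/5
pivot: s2 in, d out → z = 45/2
No improving column remains; optimal.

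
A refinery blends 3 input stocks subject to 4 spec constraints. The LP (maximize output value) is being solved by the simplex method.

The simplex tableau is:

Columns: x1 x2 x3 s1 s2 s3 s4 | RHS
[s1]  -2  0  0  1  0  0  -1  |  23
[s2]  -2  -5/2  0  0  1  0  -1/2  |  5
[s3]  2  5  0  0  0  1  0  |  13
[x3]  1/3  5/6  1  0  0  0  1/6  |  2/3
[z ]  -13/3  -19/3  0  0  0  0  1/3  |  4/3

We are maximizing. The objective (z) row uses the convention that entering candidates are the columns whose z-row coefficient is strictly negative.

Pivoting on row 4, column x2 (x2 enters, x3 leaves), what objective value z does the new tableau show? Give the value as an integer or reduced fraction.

Minimum ratio for x2: (2/3)/(5/6) = 4/5.
z changes by −(z-row coeff of x2)·ratio = −(-19/3)·(4/5) = 76/15.
New z = 4/3 + (76/15) = 32/5.

32/5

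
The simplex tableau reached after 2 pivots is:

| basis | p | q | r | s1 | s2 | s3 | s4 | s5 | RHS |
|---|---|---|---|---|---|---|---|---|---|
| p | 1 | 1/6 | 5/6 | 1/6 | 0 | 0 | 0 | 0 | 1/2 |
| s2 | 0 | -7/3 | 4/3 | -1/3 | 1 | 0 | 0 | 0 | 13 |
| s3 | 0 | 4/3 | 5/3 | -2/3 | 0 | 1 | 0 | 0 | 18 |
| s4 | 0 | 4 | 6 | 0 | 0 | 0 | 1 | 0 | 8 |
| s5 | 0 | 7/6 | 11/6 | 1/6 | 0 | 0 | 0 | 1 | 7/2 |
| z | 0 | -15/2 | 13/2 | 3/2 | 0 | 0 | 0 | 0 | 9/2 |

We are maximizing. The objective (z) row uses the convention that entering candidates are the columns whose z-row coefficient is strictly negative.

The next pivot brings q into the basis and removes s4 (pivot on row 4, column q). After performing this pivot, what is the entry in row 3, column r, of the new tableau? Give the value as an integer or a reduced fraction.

Pivot element is row 4, column q: 4.
Normalize row 4: new (row 4, r) = 6/4 = 3/2.
row 3 ← row 3 − (4/3)·(new row 4): 5/3 − (4/3)·(3/2) = -1/3.

-1/3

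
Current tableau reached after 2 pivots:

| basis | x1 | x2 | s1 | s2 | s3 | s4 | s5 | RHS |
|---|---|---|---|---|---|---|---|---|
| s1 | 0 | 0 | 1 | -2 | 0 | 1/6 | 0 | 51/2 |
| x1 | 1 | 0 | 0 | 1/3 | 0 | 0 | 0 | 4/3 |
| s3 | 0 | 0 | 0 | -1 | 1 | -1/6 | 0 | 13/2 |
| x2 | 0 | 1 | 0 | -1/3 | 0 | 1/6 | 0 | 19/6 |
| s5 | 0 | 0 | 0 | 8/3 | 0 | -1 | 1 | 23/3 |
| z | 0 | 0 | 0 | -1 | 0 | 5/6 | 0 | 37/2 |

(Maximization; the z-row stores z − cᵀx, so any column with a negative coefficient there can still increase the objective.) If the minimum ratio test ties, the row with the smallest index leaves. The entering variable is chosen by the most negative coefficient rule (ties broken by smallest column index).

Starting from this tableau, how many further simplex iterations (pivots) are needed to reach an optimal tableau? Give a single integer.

1

pivot: s2 in, s5 out → z = 171/8
No improving column remains; optimal.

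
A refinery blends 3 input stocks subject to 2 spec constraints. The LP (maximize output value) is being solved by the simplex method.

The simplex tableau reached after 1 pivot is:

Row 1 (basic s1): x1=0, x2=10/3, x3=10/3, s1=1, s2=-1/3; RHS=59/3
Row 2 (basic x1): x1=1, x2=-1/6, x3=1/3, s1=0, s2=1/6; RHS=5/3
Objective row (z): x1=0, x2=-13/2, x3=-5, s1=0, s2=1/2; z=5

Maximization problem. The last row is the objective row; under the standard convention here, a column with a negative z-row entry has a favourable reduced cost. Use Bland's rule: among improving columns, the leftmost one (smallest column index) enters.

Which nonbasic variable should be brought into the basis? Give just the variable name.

Objective-row coefficients: x1: 0, x2: -13/2, x3: -5, s1: 0, s2: 1/2.
Improving columns: x2, x3. Bland's rule picks the smallest column index → x2.

x2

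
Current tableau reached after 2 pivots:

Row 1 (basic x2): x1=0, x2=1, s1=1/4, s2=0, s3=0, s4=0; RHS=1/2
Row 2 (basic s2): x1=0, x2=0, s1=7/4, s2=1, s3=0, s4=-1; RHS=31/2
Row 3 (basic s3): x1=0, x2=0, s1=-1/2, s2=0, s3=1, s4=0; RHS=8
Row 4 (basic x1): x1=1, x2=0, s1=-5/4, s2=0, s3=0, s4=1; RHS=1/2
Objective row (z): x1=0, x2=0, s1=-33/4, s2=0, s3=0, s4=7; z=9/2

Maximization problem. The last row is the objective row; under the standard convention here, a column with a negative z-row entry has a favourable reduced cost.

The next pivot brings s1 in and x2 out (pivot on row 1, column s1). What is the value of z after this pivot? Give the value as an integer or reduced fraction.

21

Minimum ratio for s1: (1/2)/(1/4) = 2.
z changes by −(z-row coeff of s1)·ratio = −(-33/4)·2 = 33/2.
New z = 9/2 + (33/2) = 21.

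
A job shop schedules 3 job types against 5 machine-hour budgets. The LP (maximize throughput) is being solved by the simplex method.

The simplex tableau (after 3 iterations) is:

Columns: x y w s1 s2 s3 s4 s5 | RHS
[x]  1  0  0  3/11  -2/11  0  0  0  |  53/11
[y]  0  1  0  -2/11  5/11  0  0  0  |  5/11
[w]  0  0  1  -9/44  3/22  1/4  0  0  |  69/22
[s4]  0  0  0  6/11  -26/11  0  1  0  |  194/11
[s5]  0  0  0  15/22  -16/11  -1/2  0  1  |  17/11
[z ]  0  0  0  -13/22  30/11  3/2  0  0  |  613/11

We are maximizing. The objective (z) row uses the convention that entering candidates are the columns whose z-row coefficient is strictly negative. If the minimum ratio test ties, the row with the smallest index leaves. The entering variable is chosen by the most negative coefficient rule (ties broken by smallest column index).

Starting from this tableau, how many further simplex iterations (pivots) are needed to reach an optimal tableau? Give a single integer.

1

pivot: s1 in, s5 out → z = 856/15
No improving column remains; optimal.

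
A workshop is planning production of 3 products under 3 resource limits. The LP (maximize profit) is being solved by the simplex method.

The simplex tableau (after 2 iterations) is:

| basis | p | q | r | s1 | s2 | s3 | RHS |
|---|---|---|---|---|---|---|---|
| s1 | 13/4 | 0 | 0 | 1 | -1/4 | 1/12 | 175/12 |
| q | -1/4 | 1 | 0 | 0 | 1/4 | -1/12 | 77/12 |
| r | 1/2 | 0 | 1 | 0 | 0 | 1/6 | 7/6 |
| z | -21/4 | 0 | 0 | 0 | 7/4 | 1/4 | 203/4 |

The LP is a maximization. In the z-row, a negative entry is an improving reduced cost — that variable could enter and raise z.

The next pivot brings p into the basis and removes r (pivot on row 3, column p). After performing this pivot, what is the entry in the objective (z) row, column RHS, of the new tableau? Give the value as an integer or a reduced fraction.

Pivot element is row 3, column p: 1/2.
Normalize row 3: new (row 3, RHS) = (7/6)/(1/2) = 7/3.
z-row ← z-row − (-21/4)·(new row 3): 203/4 − (-21/4)·(7/3) = 63.

63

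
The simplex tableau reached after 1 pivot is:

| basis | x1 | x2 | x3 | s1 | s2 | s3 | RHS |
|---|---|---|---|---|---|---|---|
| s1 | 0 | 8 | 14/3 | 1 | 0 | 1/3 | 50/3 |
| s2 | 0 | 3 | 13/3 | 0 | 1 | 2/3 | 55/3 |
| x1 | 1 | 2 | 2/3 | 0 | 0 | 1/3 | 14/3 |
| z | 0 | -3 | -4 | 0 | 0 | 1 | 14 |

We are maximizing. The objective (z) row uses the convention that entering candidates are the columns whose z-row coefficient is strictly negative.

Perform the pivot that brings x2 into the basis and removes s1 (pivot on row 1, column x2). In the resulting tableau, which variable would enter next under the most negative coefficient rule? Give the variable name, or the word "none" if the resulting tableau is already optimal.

x3

Pivot element 8. New z-row = old z-row − (-3)·(row 1/8).
Updated z-row coefficients: x1: 0, x2: 0, x3: -9/4, s1: 3/8, s2: 0, s3: 9/8.
The most negative is -9/4 in column x3, so x3 would enter next.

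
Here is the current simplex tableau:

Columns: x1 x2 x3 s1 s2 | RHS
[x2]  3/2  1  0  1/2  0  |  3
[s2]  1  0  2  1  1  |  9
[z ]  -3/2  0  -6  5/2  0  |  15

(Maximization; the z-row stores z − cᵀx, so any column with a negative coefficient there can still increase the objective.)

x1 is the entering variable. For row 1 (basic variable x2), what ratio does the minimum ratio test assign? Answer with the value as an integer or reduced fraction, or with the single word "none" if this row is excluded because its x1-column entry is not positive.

Ratio = RHS / (x1 entry) = 3 / (3/2) = 2.

2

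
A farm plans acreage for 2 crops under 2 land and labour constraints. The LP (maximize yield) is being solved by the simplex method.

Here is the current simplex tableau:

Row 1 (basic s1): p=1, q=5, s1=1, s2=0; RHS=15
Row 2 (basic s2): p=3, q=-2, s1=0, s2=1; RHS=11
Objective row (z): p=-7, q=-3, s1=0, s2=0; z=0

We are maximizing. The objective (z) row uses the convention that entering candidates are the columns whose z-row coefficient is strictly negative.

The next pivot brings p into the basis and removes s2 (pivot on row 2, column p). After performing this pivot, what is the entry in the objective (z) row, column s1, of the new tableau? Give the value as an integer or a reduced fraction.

0

Pivot element is row 2, column p: 3.
Normalize row 2: new (row 2, s1) = 0/3 = 0.
z-row ← z-row − (-7)·(new row 2): 0 − (-7)·0 = 0.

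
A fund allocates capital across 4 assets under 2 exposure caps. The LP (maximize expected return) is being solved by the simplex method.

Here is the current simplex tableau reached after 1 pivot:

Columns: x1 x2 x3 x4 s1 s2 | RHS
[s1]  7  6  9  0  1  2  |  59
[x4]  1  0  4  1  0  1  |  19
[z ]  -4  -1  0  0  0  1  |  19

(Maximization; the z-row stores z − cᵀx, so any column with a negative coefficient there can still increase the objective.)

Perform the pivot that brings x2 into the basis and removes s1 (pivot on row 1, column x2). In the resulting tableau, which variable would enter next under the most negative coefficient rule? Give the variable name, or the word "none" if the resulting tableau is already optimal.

x1

Pivot element 6. New z-row = old z-row − (-1)·(row 1/6).
Updated z-row coefficients: x1: -17/6, x2: 0, x3: 3/2, x4: 0, s1: 1/6, s2: 4/3.
The most negative is -17/6 in column x1, so x1 would enter next.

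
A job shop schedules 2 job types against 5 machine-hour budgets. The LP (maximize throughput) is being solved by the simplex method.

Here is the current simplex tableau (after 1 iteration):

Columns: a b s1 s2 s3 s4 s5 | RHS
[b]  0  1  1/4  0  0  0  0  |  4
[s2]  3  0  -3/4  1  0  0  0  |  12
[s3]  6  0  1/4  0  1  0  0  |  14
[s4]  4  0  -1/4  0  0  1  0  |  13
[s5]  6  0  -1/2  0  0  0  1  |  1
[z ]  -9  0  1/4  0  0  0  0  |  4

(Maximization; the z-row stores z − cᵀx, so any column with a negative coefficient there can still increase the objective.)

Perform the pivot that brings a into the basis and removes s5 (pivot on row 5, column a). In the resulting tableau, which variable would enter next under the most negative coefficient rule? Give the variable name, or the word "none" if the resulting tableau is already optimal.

s1

Pivot element 6. New z-row = old z-row − (-9)·(row 5/6).
Updated z-row coefficients: a: 0, b: 0, s1: -1/2, s2: 0, s3: 0, s4: 0, s5: 3/2.
The most negative is -1/2 in column s1, so s1 would enter next.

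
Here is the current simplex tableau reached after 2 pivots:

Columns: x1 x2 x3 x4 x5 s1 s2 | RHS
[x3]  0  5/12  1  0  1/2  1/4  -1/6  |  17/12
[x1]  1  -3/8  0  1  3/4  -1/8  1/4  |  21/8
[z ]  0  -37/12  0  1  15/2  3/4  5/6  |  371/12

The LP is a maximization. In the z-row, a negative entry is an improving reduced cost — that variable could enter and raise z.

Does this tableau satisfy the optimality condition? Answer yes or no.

Column x2 has objective-row coefficient -37/12, which is negative; an improving pivot exists, so not yet optimal.

no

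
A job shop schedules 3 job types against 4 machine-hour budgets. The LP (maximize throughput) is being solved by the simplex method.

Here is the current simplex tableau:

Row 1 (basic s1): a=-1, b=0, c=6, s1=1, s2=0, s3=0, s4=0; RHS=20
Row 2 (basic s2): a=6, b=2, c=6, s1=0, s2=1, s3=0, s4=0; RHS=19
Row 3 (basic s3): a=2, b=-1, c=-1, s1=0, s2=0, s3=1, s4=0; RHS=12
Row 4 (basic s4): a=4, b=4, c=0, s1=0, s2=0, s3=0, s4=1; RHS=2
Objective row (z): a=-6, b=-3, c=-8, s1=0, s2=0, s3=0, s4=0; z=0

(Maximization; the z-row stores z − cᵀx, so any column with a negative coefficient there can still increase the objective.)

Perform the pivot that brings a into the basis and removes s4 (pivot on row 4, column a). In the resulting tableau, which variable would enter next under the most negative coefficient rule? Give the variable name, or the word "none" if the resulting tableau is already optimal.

c

Pivot element 4. New z-row = old z-row − (-6)·(row 4/4).
Updated z-row coefficients: a: 0, b: 3, c: -8, s1: 0, s2: 0, s3: 0, s4: 3/2.
The most negative is -8 in column c, so c would enter next.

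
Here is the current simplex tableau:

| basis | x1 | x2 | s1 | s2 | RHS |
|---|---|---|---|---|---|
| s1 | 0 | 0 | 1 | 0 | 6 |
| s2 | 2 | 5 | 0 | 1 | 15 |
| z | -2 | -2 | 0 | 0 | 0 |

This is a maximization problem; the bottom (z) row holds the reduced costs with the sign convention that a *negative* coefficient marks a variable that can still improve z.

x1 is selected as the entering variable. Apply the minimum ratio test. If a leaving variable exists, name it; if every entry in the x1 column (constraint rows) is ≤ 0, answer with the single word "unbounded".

s2

Ratios: row 1 (s1): entry 0 ≤ 0, skip; row 2 (s2): 15/2 = 15/2.
Minimum ratio is in the s2 row, so s2 leaves.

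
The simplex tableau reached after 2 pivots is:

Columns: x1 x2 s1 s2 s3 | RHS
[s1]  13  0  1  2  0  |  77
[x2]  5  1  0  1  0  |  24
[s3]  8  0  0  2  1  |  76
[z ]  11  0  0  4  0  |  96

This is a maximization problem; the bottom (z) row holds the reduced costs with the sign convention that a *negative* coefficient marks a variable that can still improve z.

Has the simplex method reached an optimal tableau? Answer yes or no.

No objective-row coefficient is strictly negative, so no entering variable exists; the tableau is optimal.

yes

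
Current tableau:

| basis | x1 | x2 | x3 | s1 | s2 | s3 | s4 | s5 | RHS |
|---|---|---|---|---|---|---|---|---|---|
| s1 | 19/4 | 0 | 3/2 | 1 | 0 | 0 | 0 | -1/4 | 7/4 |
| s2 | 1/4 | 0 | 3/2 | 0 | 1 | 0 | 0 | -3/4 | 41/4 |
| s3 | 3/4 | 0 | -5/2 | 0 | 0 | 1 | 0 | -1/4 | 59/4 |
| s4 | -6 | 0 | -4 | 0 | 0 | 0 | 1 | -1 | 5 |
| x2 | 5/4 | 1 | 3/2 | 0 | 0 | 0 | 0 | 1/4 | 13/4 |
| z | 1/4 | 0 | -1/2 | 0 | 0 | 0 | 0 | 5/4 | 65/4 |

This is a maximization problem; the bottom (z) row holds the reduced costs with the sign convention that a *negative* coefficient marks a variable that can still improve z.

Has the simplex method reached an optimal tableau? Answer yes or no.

no

Column x3 has objective-row coefficient -1/2, which is negative; an improving pivot exists, so not yet optimal.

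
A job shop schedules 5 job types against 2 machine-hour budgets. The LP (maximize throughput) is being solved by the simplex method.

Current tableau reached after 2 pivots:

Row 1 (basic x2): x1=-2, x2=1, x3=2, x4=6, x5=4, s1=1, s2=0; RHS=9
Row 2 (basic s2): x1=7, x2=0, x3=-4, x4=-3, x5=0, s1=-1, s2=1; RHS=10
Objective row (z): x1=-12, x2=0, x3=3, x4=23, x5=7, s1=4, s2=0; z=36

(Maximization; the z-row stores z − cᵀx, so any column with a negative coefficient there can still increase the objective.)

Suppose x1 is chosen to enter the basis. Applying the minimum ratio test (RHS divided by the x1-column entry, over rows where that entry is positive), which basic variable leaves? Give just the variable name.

Ratios: row 1 (x2): entry -2 ≤ 0, skip; row 2 (s2): 10/7 = 10/7.
Minimum ratio 10/7 is in the s2 row, so s2 leaves.

s2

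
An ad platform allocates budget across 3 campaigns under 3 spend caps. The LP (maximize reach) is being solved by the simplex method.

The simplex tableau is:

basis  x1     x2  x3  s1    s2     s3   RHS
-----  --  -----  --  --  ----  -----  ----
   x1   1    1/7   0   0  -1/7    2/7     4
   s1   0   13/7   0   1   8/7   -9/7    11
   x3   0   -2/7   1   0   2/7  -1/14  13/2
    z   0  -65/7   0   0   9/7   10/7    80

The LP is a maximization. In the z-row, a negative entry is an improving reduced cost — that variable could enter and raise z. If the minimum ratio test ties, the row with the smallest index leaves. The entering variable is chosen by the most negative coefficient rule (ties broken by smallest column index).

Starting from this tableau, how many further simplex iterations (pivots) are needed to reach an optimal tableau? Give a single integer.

pivot: x2 in, s1 out → z = 135
pivot: s3 in, x1 out → z = 176
No improving column remains; optimal.

2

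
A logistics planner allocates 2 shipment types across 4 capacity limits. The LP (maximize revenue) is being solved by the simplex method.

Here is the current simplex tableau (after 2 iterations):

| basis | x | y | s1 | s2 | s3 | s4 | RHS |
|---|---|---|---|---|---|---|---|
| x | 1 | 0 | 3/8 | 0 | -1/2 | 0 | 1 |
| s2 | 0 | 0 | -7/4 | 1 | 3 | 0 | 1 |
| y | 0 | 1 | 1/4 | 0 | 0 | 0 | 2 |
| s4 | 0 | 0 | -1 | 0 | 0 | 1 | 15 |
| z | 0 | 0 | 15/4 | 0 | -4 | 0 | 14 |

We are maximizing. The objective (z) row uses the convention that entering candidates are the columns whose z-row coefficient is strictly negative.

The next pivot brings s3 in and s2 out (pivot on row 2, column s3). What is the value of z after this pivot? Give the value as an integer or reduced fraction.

46/3

Minimum ratio for s3: 1/3 = 1/3.
z changes by −(z-row coeff of s3)·ratio = −(-4)·(1/3) = 4/3.
New z = 14 + (4/3) = 46/3.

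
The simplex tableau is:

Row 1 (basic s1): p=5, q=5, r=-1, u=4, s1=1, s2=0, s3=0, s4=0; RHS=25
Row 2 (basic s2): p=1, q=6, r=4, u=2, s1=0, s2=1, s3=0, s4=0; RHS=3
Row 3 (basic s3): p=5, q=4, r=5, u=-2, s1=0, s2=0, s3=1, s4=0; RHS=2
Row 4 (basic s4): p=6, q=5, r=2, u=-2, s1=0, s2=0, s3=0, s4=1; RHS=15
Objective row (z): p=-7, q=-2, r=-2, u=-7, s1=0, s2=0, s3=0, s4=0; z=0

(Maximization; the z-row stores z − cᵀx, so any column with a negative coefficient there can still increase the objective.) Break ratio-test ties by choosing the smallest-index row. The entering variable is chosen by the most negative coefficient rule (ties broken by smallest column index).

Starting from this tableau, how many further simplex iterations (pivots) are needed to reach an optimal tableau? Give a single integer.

pivot: p in, s3 out → z = 14/5
pivot: u in, s2 out → z = 161/12
No improving column remains; optimal.

2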